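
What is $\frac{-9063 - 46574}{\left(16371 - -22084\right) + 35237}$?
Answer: $- \frac{2419}{3204} \approx -0.75499$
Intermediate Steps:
$\frac{-9063 - 46574}{\left(16371 - -22084\right) + 35237} = - \frac{55637}{\left(16371 + 22084\right) + 35237} = - \frac{55637}{38455 + 35237} = - \frac{55637}{73692} = \left(-55637\right) \frac{1}{73692} = - \frac{2419}{3204}$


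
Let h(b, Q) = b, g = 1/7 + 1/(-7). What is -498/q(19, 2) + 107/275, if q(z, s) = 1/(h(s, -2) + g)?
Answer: -273793/275 ≈ -995.61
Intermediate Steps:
g = 0 (g = 1*(⅐) + 1*(-⅐) = ⅐ - ⅐ = 0)
q(z, s) = 1/s (q(z, s) = 1/(s + 0) = 1/s)
-498/q(19, 2) + 107/275 = -498/(1/2) + 107/275 = -498/½ + 107*(1/275) = -498*2 + 107/275 = -996 + 107/275 = -273793/275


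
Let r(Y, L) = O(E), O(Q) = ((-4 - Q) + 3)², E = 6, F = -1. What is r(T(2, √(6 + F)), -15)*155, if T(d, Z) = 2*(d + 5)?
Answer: 7595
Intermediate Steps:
O(Q) = (-1 - Q)²
T(d, Z) = 10 + 2*d (T(d, Z) = 2*(5 + d) = 10 + 2*d)
r(Y, L) = 49 (r(Y, L) = (1 + 6)² = 7² = 49)
r(T(2, √(6 + F)), -15)*155 = 49*155 = 7595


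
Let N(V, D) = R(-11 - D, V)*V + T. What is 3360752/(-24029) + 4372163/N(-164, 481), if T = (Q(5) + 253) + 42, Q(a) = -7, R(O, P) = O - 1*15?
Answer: -175348999145/2004883644 ≈ -87.461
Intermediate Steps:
R(O, P) = -15 + O (R(O, P) = O - 15 = -15 + O)
T = 288 (T = (-7 + 253) + 42 = 246 + 42 = 288)
N(V, D) = 288 + V*(-26 - D) (N(V, D) = (-15 + (-11 - D))*V + 288 = (-26 - D)*V + 288 = V*(-26 - D) + 288 = 288 + V*(-26 - D))
3360752/(-24029) + 4372163/N(-164, 481) = 3360752/(-24029) + 4372163/(288 - 1*(-164)*(26 + 481)) = 3360752*(-1/24029) + 4372163/(288 - 1*(-164)*507) = -3360752/24029 + 4372163/(288 + 83148) = -3360752/24029 + 4372163/83436 = -175348999145/2004883644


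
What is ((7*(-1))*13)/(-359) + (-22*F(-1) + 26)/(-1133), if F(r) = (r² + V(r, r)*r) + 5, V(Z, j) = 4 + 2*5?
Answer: 30585/406747 ≈ 0.075194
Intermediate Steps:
V(Z, j) = 14 (V(Z, j) = 4 + 10 = 14)
F(r) = 5 + r² + 14*r (F(r) = (r² + 14*r) + 5 = 5 + r² + 14*r)
((7*(-1))*13)/(-359) + (-22*F(-1) + 26)/(-1133) = ((7*(-1))*13)/(-359) + (-22*(5 + (-1)² + 14*(-1)) + 26)/(-1133) = -7*13*(-1/359) + (-22*(5 + 1 - 14) + 26)*(-1/1133) = -91*(-1/359) + (-22*(-8) + 26)*(-1/1133) = 91/359 + (176 + 26)*(-1/1133) = 91/359 + 202*(-1/1133) = 91/359 - 202/1133 = 30585/406747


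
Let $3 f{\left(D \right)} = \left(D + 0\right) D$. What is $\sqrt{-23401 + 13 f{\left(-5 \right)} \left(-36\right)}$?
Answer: $i \sqrt{27301} \approx 165.23 i$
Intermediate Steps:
$f{\left(D \right)} = \frac{D^{2}}{3}$ ($f{\left(D \right)} = \frac{\left(D + 0\right) D}{3} = \frac{D D}{3} = \frac{D^{2}}{3}$)
$\sqrt{-23401 + 13 f{\left(-5 \right)} \left(-36\right)} = \sqrt{-23401 + 13 \frac{\left(-5\right)^{2}}{3} \left(-36\right)} = \sqrt{-23401 + 13 \cdot \frac{1}{3} \cdot 25 \left(-36\right)} = \sqrt{-23401 + 13 \cdot \frac{25}{3} \left(-36\right)} = \sqrt{-23401 + \frac{325}{3} \left(-36\right)} = \sqrt{-23401 - 3900} = \sqrt{-27301} = i \sqrt{27301}$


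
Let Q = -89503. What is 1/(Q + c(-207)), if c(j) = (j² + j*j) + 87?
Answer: -1/3718 ≈ -0.00026896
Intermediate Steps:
c(j) = 87 + 2*j² (c(j) = (j² + j²) + 87 = 2*j² + 87 = 87 + 2*j²)
1/(Q + c(-207)) = 1/(-89503 + (87 + 2*(-207)²)) = 1/(-89503 + (87 + 2*42849)) = 1/(-89503 + (87 + 85698)) = 1/(-89503 + 85785) = 1/(-3718) = -1/3718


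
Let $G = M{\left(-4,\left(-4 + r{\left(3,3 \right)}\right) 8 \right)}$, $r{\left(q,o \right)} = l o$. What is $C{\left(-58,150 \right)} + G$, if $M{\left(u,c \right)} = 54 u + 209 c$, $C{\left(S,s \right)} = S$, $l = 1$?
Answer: $-1946$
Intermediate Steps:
$r{\left(q,o \right)} = o$ ($r{\left(q,o \right)} = 1 o = o$)
$G = -1888$ ($G = 54 \left(-4\right) + 209 \left(-4 + 3\right) 8 = -216 + 209 \left(\left(-1\right) 8\right) = -216 + 209 \left(-8\right) = -216 - 1672 = -1888$)
$C{\left(-58,150 \right)} + G = -58 - 1888 = -1946$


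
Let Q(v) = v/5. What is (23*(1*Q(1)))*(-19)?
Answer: -437/5 ≈ -87.400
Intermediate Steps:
Q(v) = v/5 (Q(v) = v*(⅕) = v/5)
(23*(1*Q(1)))*(-19) = (23*(1*((⅕)*1)))*(-19) = (23*(1*(⅕)))*(-19) = (23*(⅕))*(-19) = (23/5)*(-19) = -437/5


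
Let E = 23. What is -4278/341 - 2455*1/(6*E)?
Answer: -46049/1518 ≈ -30.335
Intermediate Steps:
-4278/341 - 2455*1/(6*E) = -4278/341 - 2455/(23*6) = -4278*1/341 - 2455/138 = -138/11 - 2455*1/138 = -138/11 - 2455/138 = -46049/1518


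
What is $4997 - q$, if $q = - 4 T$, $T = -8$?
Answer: $4965$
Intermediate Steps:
$q = 32$ ($q = \left(-4\right) \left(-8\right) = 32$)
$4997 - q = 4997 - 32 = 4965$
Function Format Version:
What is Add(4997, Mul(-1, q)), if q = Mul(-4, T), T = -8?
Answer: 4965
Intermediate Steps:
q = 32 (q = Mul(-4, -8) = 32)
Add(4997, Mul(-1, q)) = Add(4997, Mul(-1, 32)) = Add(4997, -32) = 4965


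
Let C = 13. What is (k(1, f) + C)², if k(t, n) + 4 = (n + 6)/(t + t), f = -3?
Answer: 441/4 ≈ 110.25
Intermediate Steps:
k(t, n) = -4 + (6 + n)/(2*t) (k(t, n) = -4 + (n + 6)/(t + t) = -4 + (6 + n)/((2*t)) = -4 + (6 + n)*(1/(2*t)) = -4 + (6 + n)/(2*t))
(k(1, f) + C)² = ((½)*(6 - 3 - 8*1)/1 + 13)² = ((½)*1*(6 - 3 - 8) + 13)² = ((½)*1*(-5) + 13)² = (-5/2 + 13)² = (21/2)² = 441/4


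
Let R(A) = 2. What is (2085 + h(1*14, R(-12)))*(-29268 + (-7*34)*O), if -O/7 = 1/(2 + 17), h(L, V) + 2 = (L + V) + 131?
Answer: -1236369980/19 ≈ -6.5072e+7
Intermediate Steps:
h(L, V) = 129 + L + V (h(L, V) = -2 + ((L + V) + 131) = -2 + (131 + L + V) = 129 + L + V)
O = -7/19 (O = -7/(2 + 17) = -7/19 ≈ -0.36842)
(2085 + h(1*14, R(-12)))*(-29268 + (-7*34)*O) = (2085 + (129 + 1*14 + 2))*(-29268 - 7*34*(-7/19)) = (2085 + (129 + 14 + 2))*(-29268 - 238*(-7/19)) = (2085 + 145)*(-29268 + 1666/19) = 2230*(-554426/19) = -1236369980/19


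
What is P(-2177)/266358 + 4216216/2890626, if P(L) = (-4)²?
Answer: 31196364204/21387260003 ≈ 1.4586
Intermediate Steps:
P(L) = 16
P(-2177)/266358 + 4216216/2890626 = 16/266358 + 4216216/2890626 = 16*(1/266358) + 4216216*(1/2890626) = 8/133179 + 2108108/1445313 = 31196364204/21387260003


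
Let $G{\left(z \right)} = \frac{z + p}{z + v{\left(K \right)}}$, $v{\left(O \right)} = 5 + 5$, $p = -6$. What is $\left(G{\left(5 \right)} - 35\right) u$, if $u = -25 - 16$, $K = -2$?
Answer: $\frac{21566}{15} \approx 1437.7$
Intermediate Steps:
$v{\left(O \right)} = 10$
$u = -41$
$G{\left(z \right)} = \frac{-6 + z}{10 + z}$ ($G{\left(z \right)} = \frac{z - 6}{z + 10} = \frac{-6 + z}{10 + z}$)
$\left(G{\left(5 \right)} - 35\right) u = \left(\frac{-6 + 5}{10 + 5} - 35\right) \left(-41\right) = \left(\frac{1}{15} \left(-1\right) - 35\right) \left(-41\right) = \left(- \frac{1}{15} - 35\right) \left(-41\right) = \left(- \frac{526}{15}\right) \left(-41\right) = \frac{21566}{15}$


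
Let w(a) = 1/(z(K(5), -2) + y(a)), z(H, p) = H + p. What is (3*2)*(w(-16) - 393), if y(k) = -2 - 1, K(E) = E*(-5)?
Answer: -11791/5 ≈ -2358.2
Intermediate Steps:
K(E) = -5*E
y(k) = -3
w(a) = -1/30 (w(a) = 1/((-5*5 - 2) - 3) = 1/((-25 - 2) - 3) = 1/(-27 - 3) = 1/(-30) = -1/30)
(3*2)*(w(-16) - 393) = (3*2)*(-1/30 - 393) = 6*(-11791/30) = -11791/5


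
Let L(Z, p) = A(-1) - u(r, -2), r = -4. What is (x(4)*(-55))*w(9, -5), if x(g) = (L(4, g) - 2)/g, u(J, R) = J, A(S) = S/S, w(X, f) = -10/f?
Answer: -165/2 ≈ -82.500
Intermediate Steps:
A(S) = 1
L(Z, p) = 5 (L(Z, p) = 1 - 1*(-4) = 1 + 4 = 5)
x(g) = 3/g (x(g) = (5 - 2)/g = 3/g)
(x(4)*(-55))*w(9, -5) = ((3/4)*(-55))*(-10/(-5)) = ((3*(¼))*(-55))*(-10*(-⅕)) = ((¾)*(-55))*2 = -165/4*2 = -165/2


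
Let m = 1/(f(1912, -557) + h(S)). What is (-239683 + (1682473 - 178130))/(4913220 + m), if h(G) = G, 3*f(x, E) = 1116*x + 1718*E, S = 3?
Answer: 1488346737500/5782245787503 ≈ 0.25740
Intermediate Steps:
f(x, E) = 372*x + 1718*E/3 (f(x, E) = (1116*x + 1718*E)/3 = 372*x + 1718*E/3)
m = 3/1176875 (m = 1/((372*1912 + (1718/3)*(-557)) + 3) = 1/((711264 - 956926/3) + 3) = 1/(1176866/3 + 3) = 1/(1176875/3) = 3/1176875 ≈ 2.5491e-6)
(-239683 + (1682473 - 178130))/(4913220 + m) = (-239683 + (1682473 - 178130))/(4913220 + 3/1176875) = (-239683 + 1504343)/(5782245787503/1176875) = 1264660*(1176875/5782245787503) = 1488346737500/5782245787503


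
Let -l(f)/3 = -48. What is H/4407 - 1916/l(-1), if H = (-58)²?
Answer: -663283/52884 ≈ -12.542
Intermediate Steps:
l(f) = 144 (l(f) = -3*(-48) = 144)
H = 3364
H/4407 - 1916/l(-1) = 3364/4407 - 1916/144 = 3364*(1/4407) - 1916*1/144 = 3364/4407 - 479/36 = -663283/52884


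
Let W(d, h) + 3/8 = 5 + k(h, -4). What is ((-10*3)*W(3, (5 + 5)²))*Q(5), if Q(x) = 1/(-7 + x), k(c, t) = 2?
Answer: 795/8 ≈ 99.375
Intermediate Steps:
W(d, h) = 53/8 (W(d, h) = -3/8 + (5 + 2) = -3/8 + 7 = 53/8)
((-10*3)*W(3, (5 + 5)²))*Q(5) = (-10*3*(53/8))/(-7 + 5) = -30*53/8/(-2) = -795/4*(-½) = 795/8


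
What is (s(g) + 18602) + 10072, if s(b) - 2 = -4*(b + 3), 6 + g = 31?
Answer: 28564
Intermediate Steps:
g = 25 (g = -6 + 31 = 25)
s(b) = -10 - 4*b (s(b) = 2 - 4*(b + 3) = 2 - 4*(3 + b) = 2 + (-12 - 4*b) = -10 - 4*b)
(s(g) + 18602) + 10072 = ((-10 - 4*25) + 18602) + 10072 = ((-10 - 100) + 18602) + 10072 = (-110 + 18602) + 10072 = 18492 + 10072 = 28564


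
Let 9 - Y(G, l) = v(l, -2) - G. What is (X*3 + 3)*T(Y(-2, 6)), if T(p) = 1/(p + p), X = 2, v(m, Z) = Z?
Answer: ½ ≈ 0.50000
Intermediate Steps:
Y(G, l) = 11 + G (Y(G, l) = 9 - (-2 - G) = 9 + (2 + G) = 11 + G)
T(p) = 1/(2*p)
(X*3 + 3)*T(Y(-2, 6)) = (2*3 + 3)*(1/(2*(11 - 2))) = (6 + 3)*((½)/9) = 9*((½)*(⅑)) = 9*(1/18) = ½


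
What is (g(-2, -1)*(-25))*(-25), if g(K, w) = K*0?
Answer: 0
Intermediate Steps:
g(K, w) = 0
(g(-2, -1)*(-25))*(-25) = (0*(-25))*(-25) = 0*(-25) = 0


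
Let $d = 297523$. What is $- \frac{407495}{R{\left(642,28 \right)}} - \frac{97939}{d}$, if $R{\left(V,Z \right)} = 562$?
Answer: $- \frac{121294176603}{167207926} \approx -725.41$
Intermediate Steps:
$- \frac{407495}{R{\left(642,28 \right)}} - \frac{97939}{d} = - \frac{407495}{562} - \frac{97939}{297523} = - \frac{121294176603}{167207926}$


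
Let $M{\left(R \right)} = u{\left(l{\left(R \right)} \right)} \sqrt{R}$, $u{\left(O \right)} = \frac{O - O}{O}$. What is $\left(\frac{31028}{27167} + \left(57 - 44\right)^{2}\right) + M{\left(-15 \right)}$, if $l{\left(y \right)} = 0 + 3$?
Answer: $\frac{4622251}{27167} \approx 170.14$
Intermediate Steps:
$l{\left(y \right)} = 3$
$u{\left(O \right)} = 0$ ($u{\left(O \right)} = \frac{0}{O} = 0$)
$M{\left(R \right)} = 0$ ($M{\left(R \right)} = 0 \sqrt{R} = 0$)
$\left(\frac{31028}{27167} + \left(57 - 44\right)^{2}\right) + M{\left(-15 \right)} = \left(\frac{31028}{27167} + \left(57 - 44\right)^{2}\right) + 0 = \left(31028 \cdot \frac{1}{27167} + 13^{2}\right) + 0 = \left(\frac{31028}{27167} + 169\right) + 0 = \frac{4622251}{27167} + 0 = \frac{4622251}{27167}$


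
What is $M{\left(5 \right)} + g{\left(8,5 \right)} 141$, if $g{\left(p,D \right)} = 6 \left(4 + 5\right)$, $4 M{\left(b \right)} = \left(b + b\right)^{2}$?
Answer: $7639$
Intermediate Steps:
$M{\left(b \right)} = b^{2}$ ($M{\left(b \right)} = \frac{\left(b + b\right)^{2}}{4} = \frac{\left(2 b\right)^{2}}{4} = \frac{4 b^{2}}{4} = b^{2}$)
$g{\left(p,D \right)} = 54$ ($g{\left(p,D \right)} = 6 \cdot 9 = 54$)
$M{\left(5 \right)} + g{\left(8,5 \right)} 141 = 5^{2} + 54 \cdot 141 = 25 + 7614 = 7639$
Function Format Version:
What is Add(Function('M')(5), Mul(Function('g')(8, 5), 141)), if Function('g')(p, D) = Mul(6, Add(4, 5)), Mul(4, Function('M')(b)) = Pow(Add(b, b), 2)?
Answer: 7639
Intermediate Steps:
Function('M')(b) = Pow(b, 2) (Function('M')(b) = Mul(Rational(1, 4), Pow(Add(b, b), 2)) = Mul(Rational(1, 4), Pow(Mul(2, b), 2)) = Mul(Rational(1, 4), Mul(4, Pow(b, 2))) = Pow(b, 2))
Function('g')(p, D) = 54 (Function('g')(p, D) = Mul(6, 9) = 54)
Add(Function('M')(5), Mul(Function('g')(8, 5), 141)) = Add(Pow(5, 2), Mul(54, 141)) = Add(25, 7614) = 7639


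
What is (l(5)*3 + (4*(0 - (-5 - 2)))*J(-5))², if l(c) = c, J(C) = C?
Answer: 15625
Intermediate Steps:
(l(5)*3 + (4*(0 - (-5 - 2)))*J(-5))² = (5*3 + (4*(0 - (-5 - 2)))*(-5))² = (15 + (4*(0 - 1*(-7)))*(-5))² = (15 + (4*(0 + 7))*(-5))² = (15 + (4*7)*(-5))² = (15 + 28*(-5))² = (15 - 140)² = (-125)² = 15625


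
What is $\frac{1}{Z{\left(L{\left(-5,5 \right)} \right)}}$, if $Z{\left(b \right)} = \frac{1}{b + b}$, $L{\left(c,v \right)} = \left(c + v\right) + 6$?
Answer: $12$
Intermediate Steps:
$L{\left(c,v \right)} = 6 + c + v$
$Z{\left(b \right)} = \frac{1}{2 b}$
$\frac{1}{Z{\left(L{\left(-5,5 \right)} \right)}} = \frac{1}{\frac{1}{2} \frac{1}{6 - 5 + 5}} = \frac{1}{\frac{1}{2} \cdot \frac{1}{6}} = \frac{1}{\frac{1}{12}} = 12$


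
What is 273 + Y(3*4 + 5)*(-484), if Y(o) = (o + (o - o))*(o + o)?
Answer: -279479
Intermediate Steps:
Y(o) = 2*o² (Y(o) = (o + 0)*(2*o) = o*(2*o) = 2*o²)
273 + Y(3*4 + 5)*(-484) = 273 + (2*(3*4 + 5)²)*(-484) = 273 + (2*(12 + 5)²)*(-484) = 273 + (2*17²)*(-484) = 273 + (2*289)*(-484) = 273 + 578*(-484) = 273 - 279752 = -279479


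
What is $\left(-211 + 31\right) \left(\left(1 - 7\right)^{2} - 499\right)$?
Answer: $83340$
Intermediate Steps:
$\left(-211 + 31\right) \left(\left(1 - 7\right)^{2} - 499\right) = - 180 \left(\left(1 - 7\right)^{2} - 499\right) = - 180 \left(\left(-6\right)^{2} - 499\right) = - 180 \left(36 - 499\right) = \left(-180\right) \left(-463\right) = 83340$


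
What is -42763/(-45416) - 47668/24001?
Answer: -162647875/155718488 ≈ -1.0445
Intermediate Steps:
-42763/(-45416) - 47668/24001 = -42763*(-1/45416) - 47668*1/24001 = 6109/6488 - 47668/24001 = -162647875/155718488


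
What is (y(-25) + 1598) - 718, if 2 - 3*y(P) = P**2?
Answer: 2017/3 ≈ 672.33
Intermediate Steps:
y(P) = 2/3 - P**2/3
(y(-25) + 1598) - 718 = ((2/3 - 1/3*(-25)**2) + 1598) - 718 = ((2/3 - 1/3*625) + 1598) - 718 = ((2/3 - 625/3) + 1598) - 718 = (-623/3 + 1598) - 718 = 4171/3 - 718 = 2017/3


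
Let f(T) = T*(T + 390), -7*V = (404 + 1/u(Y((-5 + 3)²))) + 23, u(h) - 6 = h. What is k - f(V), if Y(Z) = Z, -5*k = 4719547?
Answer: -4526799201/4900 ≈ -9.2384e+5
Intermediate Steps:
k = -4719547/5 (k = -⅕*4719547 = -4719547/5 ≈ -9.4391e+5)
u(h) = 6 + h
V = -4271/70 (V = -((404 + 1/(6 + (-5 + 3)²)) + 23)/7 = -((404 + 1/(6 + (-2)²)) + 23)/7 = -((404 + 1/(6 + 4)) + 23)/7 = -((404 + 1/10) + 23)/7 = -((404 + ⅒) + 23)/7 = -(4041/10 + 23)/7 = -⅐*4271/10 = -4271/70 ≈ -61.014)
f(T) = T*(390 + T)
k - f(V) = -4719547/5 - (-4271)*(390 - 4271/70)/70 = -4719547/5 - (-4271)*23029/(70*70) = -4719547/5 - 1*(-98356859/4900) = -4719547/5 + 98356859/4900 = -4526799201/4900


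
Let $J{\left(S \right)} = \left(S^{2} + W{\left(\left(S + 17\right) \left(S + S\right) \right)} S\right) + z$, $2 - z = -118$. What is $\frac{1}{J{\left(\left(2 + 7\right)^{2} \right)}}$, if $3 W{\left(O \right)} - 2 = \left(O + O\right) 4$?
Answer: $\frac{1}{3435951} \approx 2.9104 \cdot 10^{-7}$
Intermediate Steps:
$z = 120$ ($z = 2 - -118 = 2 + 118 = 120$)
$W{\left(O \right)} = \frac{2}{3} + \frac{8 O}{3}$ ($W{\left(O \right)} = \frac{2}{3} + \frac{\left(O + O\right) 4}{3} = \frac{2}{3} + \frac{2 O 4}{3} = \frac{2}{3} + \frac{8 O}{3}$)
$J{\left(S \right)} = 120 + S^{2} + S \left(\frac{2}{3} + \frac{16 S \left(17 + S\right)}{3}\right)$ ($J{\left(S \right)} = \left(S^{2} + \left(\frac{2}{3} + \frac{8 \left(S + 17\right) \left(S + S\right)}{3}\right) S\right) + 120 = \left(S^{2} + \left(\frac{2}{3} + \frac{8 \left(17 + S\right) 2 S}{3}\right) S\right) + 120 = \left(S^{2} + \left(\frac{2}{3} + \frac{8 \cdot 2 S \left(17 + S\right)}{3}\right) S\right) + 120 = \left(S^{2} + \left(\frac{2}{3} + \frac{16 S \left(17 + S\right)}{3}\right) S\right) + 120 = \left(S^{2} + S \left(\frac{2}{3} + \frac{16 S \left(17 + S\right)}{3}\right)\right) + 120 = 120 + S^{2} + S \left(\frac{2}{3} + \frac{16 S \left(17 + S\right)}{3}\right)$)
$\frac{1}{J{\left(\left(2 + 7\right)^{2} \right)}} = \frac{1}{120 + \frac{2 \left(2 + 7\right)^{2}}{3} + \frac{16 \left(\left(2 + 7\right)^{2}\right)^{3}}{3} + \frac{275 \left(\left(2 + 7\right)^{2}\right)^{2}}{3}} = \frac{1}{120 + \frac{2 \cdot 9^{2}}{3} + \frac{16 \left(9^{2}\right)^{3}}{3} + \frac{275 \left(9^{2}\right)^{2}}{3}} = \frac{1}{120 + \frac{2}{3} \cdot 81 + \frac{16 \cdot 81^{3}}{3} + \frac{275 \cdot 81^{2}}{3}} = \frac{1}{120 + 54 + \frac{16}{3} \cdot 531441 + \frac{275}{3} \cdot 6561} = \frac{1}{120 + 54 + 2834352 + 601425} = \frac{1}{3435951}$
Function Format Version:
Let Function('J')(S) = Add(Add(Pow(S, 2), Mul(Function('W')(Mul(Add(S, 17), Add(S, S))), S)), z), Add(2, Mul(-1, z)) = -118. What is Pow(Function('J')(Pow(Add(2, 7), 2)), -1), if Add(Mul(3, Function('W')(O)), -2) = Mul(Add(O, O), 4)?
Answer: Rational(1, 3435951) ≈ 2.9104e-7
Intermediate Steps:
z = 120 (z = Add(2, Mul(-1, -118)) = Add(2, 118) = 120)
Function('W')(O) = Add(Rational(2, 3), Mul(Rational(8, 3), O)) (Function('W')(O) = Add(Rational(2, 3), Mul(Rational(1, 3), Mul(Add(O, O), 4))) = Add(Rational(2, 3), Mul(Rational(1, 3), Mul(Mul(2, O), 4))) = Add(Rational(2, 3), Mul(Rational(1, 3), Mul(8, O))) = Add(Rational(2, 3), Mul(Rational(8, 3), O)))
Function('J')(S) = Add(120, Pow(S, 2), Mul(S, Add(Rational(2, 3), Mul(Rational(16, 3), S, Add(17, S))))) (Function('J')(S) = Add(Add(Pow(S, 2), Mul(Add(Rational(2, 3), Mul(Rational(8, 3), Mul(Add(S, 17), Add(S, S)))), S)), 120) = Add(Add(Pow(S, 2), Mul(Add(Rational(2, 3), Mul(Rational(8, 3), Mul(Add(17, S), Mul(2, S)))), S)), 120) = Add(Add(Pow(S, 2), Mul(Add(Rational(2, 3), Mul(Rational(8, 3), Mul(2, S, Add(17, S)))), S)), 120) = Add(Add(Pow(S, 2), Mul(Add(Rational(2, 3), Mul(Rational(16, 3), S, Add(17, S))), S)), 120) = Add(Add(Pow(S, 2), Mul(S, Add(Rational(2, 3), Mul(Rational(16, 3), S, Add(17, S))))), 120) = Add(120, Pow(S, 2), Mul(S, Add(Rational(2, 3), Mul(Rational(16, 3), S, Add(17, S))))))
Pow(Function('J')(Pow(Add(2, 7), 2)), -1) = Pow(Add(120, Mul(Rational(2, 3), Pow(Add(2, 7), 2)), Mul(Rational(16, 3), Pow(Pow(Add(2, 7), 2), 3)), Mul(Rational(275, 3), Pow(Pow(Add(2, 7), 2), 2))), -1) = Pow(Add(120, Mul(Rational(2, 3), Pow(9, 2)), Mul(Rational(16, 3), Pow(Pow(9, 2), 3)), Mul(Rational(275, 3), Pow(Pow(9, 2), 2))), -1) = Pow(Add(120, Mul(Rational(2, 3), 81), Mul(Rational(16, 3), Pow(81, 3)), Mul(Rational(275, 3), Pow(81, 2))), -1) = Pow(Add(120, 54, Mul(Rational(16, 3), 531441), Mul(Rational(275, 3), 6561)), -1) = Pow(Add(120, 54, 2834352, 601425), -1) = Pow(3435951, -1) = Rational(1, 3435951)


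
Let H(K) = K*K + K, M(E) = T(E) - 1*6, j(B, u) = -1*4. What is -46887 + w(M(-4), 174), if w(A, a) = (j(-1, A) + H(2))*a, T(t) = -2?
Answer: -46539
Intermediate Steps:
j(B, u) = -4
M(E) = -8 (M(E) = -2 - 1*6 = -2 - 6 = -8)
H(K) = K + K**2 (H(K) = K**2 + K = K + K**2)
w(A, a) = 2*a (w(A, a) = (-4 + 2*(1 + 2))*a = (-4 + 2*3)*a = (-4 + 6)*a = 2*a)
-46887 + w(M(-4), 174) = -46887 + 2*174 = -46887 + 348 = -46539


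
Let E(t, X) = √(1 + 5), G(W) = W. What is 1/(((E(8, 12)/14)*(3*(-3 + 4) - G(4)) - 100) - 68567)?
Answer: -2243122/154028458373 + 7*√6/462085375119 ≈ -1.4563e-5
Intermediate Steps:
E(t, X) = √6
1/(((E(8, 12)/14)*(3*(-3 + 4) - G(4)) - 100) - 68567) = 1/(((√6/14)*(3*(-3 + 4) - 1*4) - 100) - 68567) = 1/(((√6*(1/14))*(3*1 - 4) - 100) - 68567) = 1/(((√6/14)*(3 - 4) - 100) - 68567) = 1/(((√6/14)*(-1) - 100) - 68567) = 1/((-√6/14 - 100) - 68567) = 1/((-100 - √6/14) - 68567) = 1/(-68667 - √6/14)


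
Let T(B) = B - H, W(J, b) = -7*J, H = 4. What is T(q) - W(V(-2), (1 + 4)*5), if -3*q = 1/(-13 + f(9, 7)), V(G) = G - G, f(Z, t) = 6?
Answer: -83/21 ≈ -3.9524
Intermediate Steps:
V(G) = 0
q = 1/21 (q = -1/(3*(-13 + 6)) = -⅓/(-7) = -⅓*(-⅐) = 1/21 ≈ 0.047619)
T(B) = -4 + B (T(B) = B - 1*4 = B - 4 = -4 + B)
T(q) - W(V(-2), (1 + 4)*5) = (-4 + 1/21) - (-7)*0 = -83/21 - 1*0 = -83/21 + 0 = -83/21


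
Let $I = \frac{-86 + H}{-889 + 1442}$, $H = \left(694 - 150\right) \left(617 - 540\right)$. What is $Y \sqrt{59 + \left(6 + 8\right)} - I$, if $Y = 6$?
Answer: $- \frac{41802}{553} + 6 \sqrt{73} \approx -24.327$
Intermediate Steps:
$H = 41888$ ($H = 544 \cdot 77 = 41888$)
$I = \frac{41802}{553}$ ($I = \frac{-86 + 41888}{-889 + 1442} = \frac{41802}{553} \approx 75.591$)
$Y \sqrt{59 + \left(6 + 8\right)} - I = 6 \sqrt{59 + \left(6 + 8\right)} - \frac{41802}{553} = 6 \sqrt{59 + 14} - \frac{41802}{553} = 6 \sqrt{73} - \frac{41802}{553} = - \frac{41802}{553} + 6 \sqrt{73}$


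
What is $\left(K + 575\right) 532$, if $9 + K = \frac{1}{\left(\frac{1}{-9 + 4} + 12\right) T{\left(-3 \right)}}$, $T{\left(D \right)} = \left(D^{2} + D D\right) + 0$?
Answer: $\frac{159891802}{531} \approx 3.0111 \cdot 10^{5}$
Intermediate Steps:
$T{\left(D \right)} = 2 D^{2}$ ($T{\left(D \right)} = \left(D^{2} + D^{2}\right) + 0 = 2 D^{2} + 0 = 2 D^{2}$)
$K = - \frac{9553}{1062}$ ($K = -9 + \frac{1}{\left(\frac{1}{-9 + 4} + 12\right) 2 \left(-3\right)^{2}} = -9 + \frac{1}{\left(\frac{1}{-5} + 12\right) 2 \cdot 9} = -9 + \frac{1}{\left(- \frac{1}{5} + 12\right) 18} = -9 + \frac{1}{\frac{59}{5} \cdot 18} = -9 + \frac{1}{\frac{1062}{5}} = -9 + \frac{5}{1062} = - \frac{9553}{1062} \approx -8.9953$)
$\left(K + 575\right) 532 = \left(- \frac{9553}{1062} + 575\right) 532 = \frac{601097}{1062} \cdot 532 = \frac{159891802}{531}$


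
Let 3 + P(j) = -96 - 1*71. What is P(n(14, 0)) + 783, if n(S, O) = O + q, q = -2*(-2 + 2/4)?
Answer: 613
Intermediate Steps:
q = 3 (q = -2*(-2 + 2*(¼)) = -2*(-2 + ½) = -2*(-3/2) = 3)
n(S, O) = 3 + O (n(S, O) = O + 3 = 3 + O)
P(j) = -170 (P(j) = -3 + (-96 - 1*71) = -3 + (-96 - 71) = -3 - 167 = -170)
P(n(14, 0)) + 783 = -170 + 783 = 613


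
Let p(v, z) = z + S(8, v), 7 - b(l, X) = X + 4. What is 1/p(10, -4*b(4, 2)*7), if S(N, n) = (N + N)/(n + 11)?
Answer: -21/572 ≈ -0.036713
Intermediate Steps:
b(l, X) = 3 - X (b(l, X) = 7 - (X + 4) = 7 - (4 + X) = 7 + (-4 - X) = 3 - X)
S(N, n) = 2*N/(11 + n) (S(N, n) = (2*N)/(11 + n) = 2*N/(11 + n))
p(v, z) = z + 16/(11 + v) (p(v, z) = z + 2*8/(11 + v) = z + 16/(11 + v))
1/p(10, -4*b(4, 2)*7) = 1/((16 + (-4*(3 - 1*2)*7)*(11 + 10))/(11 + 10)) = 1/((16 + (-4*(3 - 2)*7)*21)/21) = 1/((16 + (-4*1*7)*21)/21) = 1/((16 - 4*7*21)/21) = 1/((16 - 28*21)/21) = 1/((16 - 588)/21) = 1/((1/21)*(-572)) = 1/(-572/21) = -21/572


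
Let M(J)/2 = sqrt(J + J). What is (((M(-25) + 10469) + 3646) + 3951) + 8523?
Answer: 26589 + 10*I*sqrt(2) ≈ 26589.0 + 14.142*I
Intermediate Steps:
M(J) = 2*sqrt(2)*sqrt(J) (M(J) = 2*sqrt(J + J) = 2*sqrt(2*J) = 2*(sqrt(2)*sqrt(J)) = 2*sqrt(2)*sqrt(J))
(((M(-25) + 10469) + 3646) + 3951) + 8523 = (((2*sqrt(2)*sqrt(-25) + 10469) + 3646) + 3951) + 8523 = (((2*sqrt(2)*(5*I) + 10469) + 3646) + 3951) + 8523 = (((10*I*sqrt(2) + 10469) + 3646) + 3951) + 8523 = (((10469 + 10*I*sqrt(2)) + 3646) + 3951) + 8523 = ((14115 + 10*I*sqrt(2)) + 3951) + 8523 = (18066 + 10*I*sqrt(2)) + 8523 = 26589 + 10*I*sqrt(2)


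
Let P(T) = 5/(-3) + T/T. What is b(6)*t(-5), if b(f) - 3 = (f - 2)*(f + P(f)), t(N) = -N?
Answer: 365/3 ≈ 121.67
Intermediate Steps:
P(T) = -⅔ (P(T) = 5*(-⅓) + 1 = -5/3 + 1 = -⅔)
b(f) = 3 + (-2 + f)*(-⅔ + f) (b(f) = 3 + (f - 2)*(f - ⅔) = 3 + (-2 + f)*(-⅔ + f))
b(6)*t(-5) = (13/3 + 6² - 8/3*6)*(-1*(-5)) = (13/3 + 36 - 16)*5 = (73/3)*5 = 365/3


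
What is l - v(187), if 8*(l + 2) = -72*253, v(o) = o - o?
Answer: -2279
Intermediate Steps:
v(o) = 0
l = -2279 (l = -2 + (-72*253)/8 = -2 + (⅛)*(-18216) = -2 - 2277 = -2279)
l - v(187) = -2279 - 1*0 = -2279 + 0 = -2279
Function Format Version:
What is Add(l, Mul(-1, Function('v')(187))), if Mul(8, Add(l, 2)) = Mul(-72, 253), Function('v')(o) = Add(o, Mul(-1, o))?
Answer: -2279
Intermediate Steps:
Function('v')(o) = 0
l = -2279 (l = Add(-2, Mul(Rational(1, 8), Mul(-72, 253))) = Add(-2, Mul(Rational(1, 8), -18216)) = Add(-2, -2277) = -2279)
Add(l, Mul(-1, Function('v')(187))) = Add(-2279, Mul(-1, 0)) = Add(-2279, 0) = -2279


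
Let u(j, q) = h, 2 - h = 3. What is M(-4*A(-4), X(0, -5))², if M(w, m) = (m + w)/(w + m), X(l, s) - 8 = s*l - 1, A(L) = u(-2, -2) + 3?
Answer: 1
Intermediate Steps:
h = -1 (h = 2 - 1*3 = 2 - 3 = -1)
u(j, q) = -1
A(L) = 2 (A(L) = -1 + 3 = 2)
X(l, s) = 7 + l*s (X(l, s) = 8 + (s*l - 1) = 8 + (l*s - 1) = 8 + (-1 + l*s) = 7 + l*s)
M(w, m) = 1 (M(w, m) = (m + w)/(m + w) = 1)
M(-4*A(-4), X(0, -5))² = 1² = 1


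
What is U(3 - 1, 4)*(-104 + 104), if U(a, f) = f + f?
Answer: 0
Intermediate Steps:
U(a, f) = 2*f
U(3 - 1, 4)*(-104 + 104) = (2*4)*(-104 + 104) = 8*0 = 0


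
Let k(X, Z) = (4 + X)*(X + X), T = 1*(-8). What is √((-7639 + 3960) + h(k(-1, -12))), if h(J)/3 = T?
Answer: 23*I*√7 ≈ 60.852*I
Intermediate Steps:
T = -8
k(X, Z) = 2*X*(4 + X) (k(X, Z) = (4 + X)*(2*X) = 2*X*(4 + X))
h(J) = -24 (h(J) = 3*(-8) = -24)
√((-7639 + 3960) + h(k(-1, -12))) = √((-7639 + 3960) - 24) = √(-3679 - 24) = √(-3703) = 23*I*√7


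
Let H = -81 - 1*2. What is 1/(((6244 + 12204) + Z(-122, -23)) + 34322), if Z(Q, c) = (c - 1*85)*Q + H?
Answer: 1/65863 ≈ 1.5183e-5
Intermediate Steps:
H = -83 (H = -81 - 2 = -83)
Z(Q, c) = -83 + Q*(-85 + c) (Z(Q, c) = (c - 1*85)*Q - 83 = (c - 85)*Q - 83 = (-85 + c)*Q - 83 = Q*(-85 + c) - 83 = -83 + Q*(-85 + c))
1/(((6244 + 12204) + Z(-122, -23)) + 34322) = 1/(((6244 + 12204) + (-83 - 85*(-122) - 122*(-23))) + 34322) = 1/((18448 + (-83 + 10370 + 2806)) + 34322) = 1/((18448 + 13093) + 34322) = 1/(31541 + 34322) = 1/65863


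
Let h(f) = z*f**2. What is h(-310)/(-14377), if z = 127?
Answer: -12204700/14377 ≈ -848.90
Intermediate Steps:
h(f) = 127*f**2
h(-310)/(-14377) = (127*(-310)**2)/(-14377) = (127*96100)*(-1/14377) = 12204700*(-1/14377) = -12204700/14377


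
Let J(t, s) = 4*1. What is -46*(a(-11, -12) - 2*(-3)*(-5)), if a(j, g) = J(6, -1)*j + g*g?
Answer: -3220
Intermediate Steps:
J(t, s) = 4
a(j, g) = g**2 + 4*j (a(j, g) = 4*j + g*g = 4*j + g**2 = g**2 + 4*j)
-46*(a(-11, -12) - 2*(-3)*(-5)) = -46*(((-12)**2 + 4*(-11)) - 2*(-3)*(-5)) = -46*((144 - 44) + 6*(-5)) = -46*(100 - 30) = -46*70 = -3220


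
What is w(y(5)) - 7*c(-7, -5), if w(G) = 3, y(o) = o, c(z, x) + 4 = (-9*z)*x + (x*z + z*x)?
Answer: 1746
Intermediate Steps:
c(z, x) = -4 - 7*x*z (c(z, x) = -4 + ((-9*z)*x + (x*z + z*x)) = -4 + (-9*x*z + (x*z + x*z)) = -4 + (-9*x*z + 2*x*z) = -4 - 7*x*z)
w(y(5)) - 7*c(-7, -5) = 3 - 7*(-4 - 7*(-5)*(-7)) = 3 - 7*(-4 - 245) = 3 - 7*(-249) = 3 + 1743 = 1746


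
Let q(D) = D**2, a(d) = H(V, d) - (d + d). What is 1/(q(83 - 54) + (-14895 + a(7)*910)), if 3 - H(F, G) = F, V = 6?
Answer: -1/29524 ≈ -3.3871e-5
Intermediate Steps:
H(F, G) = 3 - F
a(d) = -3 - 2*d (a(d) = (3 - 1*6) - (d + d) = (3 - 6) - 2*d = -3 - 2*d)
1/(q(83 - 54) + (-14895 + a(7)*910)) = 1/((83 - 54)**2 + (-14895 + (-3 - 2*7)*910)) = 1/(29**2 + (-14895 + (-3 - 14)*910)) = 1/(841 + (-14895 - 17*910)) = 1/(841 + (-14895 - 15470)) = 1/(841 - 30365) = 1/(-29524) = -1/29524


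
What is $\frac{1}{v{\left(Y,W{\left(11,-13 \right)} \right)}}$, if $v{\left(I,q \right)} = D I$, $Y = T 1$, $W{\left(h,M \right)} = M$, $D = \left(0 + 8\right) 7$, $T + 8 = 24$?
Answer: $\frac{1}{896} \approx 0.0011161$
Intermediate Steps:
$T = 16$ ($T = -8 + 24 = 16$)
$D = 56$ ($D = 8 \cdot 7 = 56$)
$Y = 16$ ($Y = 16 \cdot 1 = 16$)
$v{\left(I,q \right)} = 56 I$
$\frac{1}{v{\left(Y,W{\left(11,-13 \right)} \right)}} = \frac{1}{56 \cdot 16} = \frac{1}{896}$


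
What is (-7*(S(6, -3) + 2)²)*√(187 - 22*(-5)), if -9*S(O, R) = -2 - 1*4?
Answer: -448*√33/3 ≈ -857.85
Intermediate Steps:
S(O, R) = ⅔ (S(O, R) = -(-2 - 1*4)/9 = -(-2 - 4)/9 = -⅑*(-6) = ⅔)
(-7*(S(6, -3) + 2)²)*√(187 - 22*(-5)) = (-7*(⅔ + 2)²)*√(187 - 22*(-5)) = (-7*(8/3)²)*√(187 + 110) = (-7*64/9)*√297 = -448*√33/3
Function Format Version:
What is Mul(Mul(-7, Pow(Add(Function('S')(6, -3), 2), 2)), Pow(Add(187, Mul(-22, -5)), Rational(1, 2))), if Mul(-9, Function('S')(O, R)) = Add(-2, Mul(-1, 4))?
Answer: Mul(Rational(-448, 3), Pow(33, Rational(1, 2))) ≈ -857.85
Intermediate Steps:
Function('S')(O, R) = Rational(2, 3) (Function('S')(O, R) = Mul(Rational(-1, 9), Add(-2, Mul(-1, 4))) = Mul(Rational(-1, 9), Add(-2, -4)) = Mul(Rational(-1, 9), -6) = Rational(2, 3))
Mul(Mul(-7, Pow(Add(Function('S')(6, -3), 2), 2)), Pow(Add(187, Mul(-22, -5)), Rational(1, 2))) = Mul(Mul(-7, Pow(Add(Rational(2, 3), 2), 2)), Pow(Add(187, Mul(-22, -5)), Rational(1, 2))) = Mul(Mul(-7, Pow(Rational(8, 3), 2)), Pow(Add(187, 110), Rational(1, 2))) = Mul(Mul(-7, Rational(64, 9)), Pow(297, Rational(1, 2))) = Mul(Rational(-448, 9), Mul(3, Pow(33, Rational(1, 2)))) = Mul(Rational(-448, 3), Pow(33, Rational(1, 2)))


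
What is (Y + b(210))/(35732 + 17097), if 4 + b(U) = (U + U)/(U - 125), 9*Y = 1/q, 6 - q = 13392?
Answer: 1927567/108196856082 ≈ 1.7815e-5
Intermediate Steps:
q = -13386 (q = 6 - 1*13392 = 6 - 13392 = -13386)
Y = -1/120474 (Y = (⅑)/(-13386) = (⅑)*(-1/13386) = -1/120474 ≈ -8.3005e-6)
b(U) = -4 + 2*U/(-125 + U) (b(U) = -4 + (U + U)/(U - 125) = -4 + (2*U)/(-125 + U) = -4 + 2*U/(-125 + U))
(Y + b(210))/(35732 + 17097) = (-1/120474 + 2*(250 - 1*210)/(-125 + 210))/(35732 + 17097) = (-1/120474 + 2*(250 - 210)/85)/52829 = (-1/120474 + 2*(1/85)*40)*(1/52829) = (-1/120474 + 16/17)*(1/52829) = (1927567/2048058)*(1/52829) = 1927567/108196856082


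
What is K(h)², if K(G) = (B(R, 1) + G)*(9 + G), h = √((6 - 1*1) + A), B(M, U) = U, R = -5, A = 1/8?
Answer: 45569/64 + 565*√82/8 ≈ 1351.6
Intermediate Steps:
A = ⅛ ≈ 0.12500
h = √82/4 (h = √((6 - 1*1) + ⅛) = √((6 - 1) + ⅛) = √(5 + ⅛) = √(41/8) = √82/4 ≈ 2.2638)
K(G) = (1 + G)*(9 + G)
K(h)² = (9 + (√82/4)² + 10*(√82/4))² = (9 + 41/8 + 5*√82/2)² = (113/8 + 5*√82/2)²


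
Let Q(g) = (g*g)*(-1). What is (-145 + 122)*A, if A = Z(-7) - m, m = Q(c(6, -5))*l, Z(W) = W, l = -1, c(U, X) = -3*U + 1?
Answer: 6808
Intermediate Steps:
c(U, X) = 1 - 3*U
Q(g) = -g² (Q(g) = g²*(-1) = -g²)
m = 289 (m = -(1 - 3*6)²*(-1) = -(1 - 18)²*(-1) = -1*(-17)²*(-1) = -1*289*(-1) = -289*(-1) = 289)
A = -296 (A = -7 - 1*289 = -7 - 289 = -296)
(-145 + 122)*A = (-145 + 122)*(-296) = -23*(-296) = 6808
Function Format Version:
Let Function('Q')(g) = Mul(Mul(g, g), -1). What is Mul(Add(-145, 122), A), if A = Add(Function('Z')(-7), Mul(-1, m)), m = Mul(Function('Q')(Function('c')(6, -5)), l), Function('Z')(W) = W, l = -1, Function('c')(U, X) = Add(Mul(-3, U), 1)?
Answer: 6808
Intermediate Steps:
Function('c')(U, X) = Add(1, Mul(-3, U))
Function('Q')(g) = Mul(-1, Pow(g, 2)) (Function('Q')(g) = Mul(Pow(g, 2), -1) = Mul(-1, Pow(g, 2)))
m = 289 (m = Mul(Mul(-1, Pow(Add(1, Mul(-3, 6)), 2)), -1) = Mul(Mul(-1, Pow(Add(1, -18), 2)), -1) = Mul(Mul(-1, Pow(-17, 2)), -1) = Mul(Mul(-1, 289), -1) = Mul(-289, -1) = 289)
A = -296 (A = Add(-7, Mul(-1, 289)) = Add(-7, -289) = -296)
Mul(Add(-145, 122), A) = Mul(Add(-145, 122), -296) = Mul(-23, -296) = 6808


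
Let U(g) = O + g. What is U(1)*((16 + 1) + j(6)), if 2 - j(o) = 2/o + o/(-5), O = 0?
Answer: 298/15 ≈ 19.867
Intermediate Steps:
U(g) = g (U(g) = 0 + g = g)
j(o) = 2 - 2/o + o/5 (j(o) = 2 - (2/o + o/(-5)) = 2 - (2/o + o*(-1/5)) = 2 - (2/o - o/5) = 2 + (-2/o + o/5) = 2 - 2/o + o/5)
U(1)*((16 + 1) + j(6)) = 1*((16 + 1) + (2 - 2/6 + (1/5)*6)) = 1*(17 + (2 - 2*1/6 + 6/5)) = 1*(17 + (2 - 1/3 + 6/5)) = 1*(17 + 43/15) = 1*(298/15) = 298/15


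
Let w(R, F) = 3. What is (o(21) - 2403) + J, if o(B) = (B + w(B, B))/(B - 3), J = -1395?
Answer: -11390/3 ≈ -3796.7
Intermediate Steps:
o(B) = (3 + B)/(-3 + B) (o(B) = (B + 3)/(B - 3) = (3 + B)/(-3 + B))
(o(21) - 2403) + J = ((3 + 21)/(-3 + 21) - 2403) - 1395 = (24/18 - 2403) - 1395 = ((1/18)*24 - 2403) - 1395 = (4/3 - 2403) - 1395 = -7205/3 - 1395 = -11390/3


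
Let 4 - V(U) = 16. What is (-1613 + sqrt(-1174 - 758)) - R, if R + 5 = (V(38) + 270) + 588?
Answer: -2454 + 2*I*sqrt(483) ≈ -2454.0 + 43.955*I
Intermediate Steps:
V(U) = -12 (V(U) = 4 - 1*16 = 4 - 16 = -12)
R = 841 (R = -5 + ((-12 + 270) + 588) = -5 + (258 + 588) = -5 + 846 = 841)
(-1613 + sqrt(-1174 - 758)) - R = (-1613 + sqrt(-1174 - 758)) - 1*841 = (-1613 + sqrt(-1932)) - 841 = (-1613 + 2*I*sqrt(483)) - 841 = -2454 + 2*I*sqrt(483)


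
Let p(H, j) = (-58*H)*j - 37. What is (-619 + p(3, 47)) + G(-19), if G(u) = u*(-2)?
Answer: -8796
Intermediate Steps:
p(H, j) = -37 - 58*H*j (p(H, j) = -58*H*j - 37 = -37 - 58*H*j)
G(u) = -2*u
(-619 + p(3, 47)) + G(-19) = (-619 + (-37 - 58*3*47)) - 2*(-19) = (-619 + (-37 - 8178)) + 38 = (-619 - 8215) + 38 = -8834 + 38 = -8796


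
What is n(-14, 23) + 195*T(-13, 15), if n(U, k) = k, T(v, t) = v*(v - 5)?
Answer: 45653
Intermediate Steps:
T(v, t) = v*(-5 + v)
n(-14, 23) + 195*T(-13, 15) = 23 + 195*(-13*(-5 - 13)) = 23 + 195*(-13*(-18)) = 23 + 195*234 = 23 + 45630 = 45653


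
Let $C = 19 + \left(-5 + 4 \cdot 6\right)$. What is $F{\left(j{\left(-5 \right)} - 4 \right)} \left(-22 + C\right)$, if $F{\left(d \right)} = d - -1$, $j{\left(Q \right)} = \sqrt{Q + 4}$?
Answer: $-48 + 16 i \approx -48.0 + 16.0 i$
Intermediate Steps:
$j{\left(Q \right)} = \sqrt{4 + Q}$
$F{\left(d \right)} = 1 + d$ ($F{\left(d \right)} = d + 1 = 1 + d$)
$C = 38$ ($C = 19 + \left(-5 + 24\right) = 19 + 19 = 38$)
$F{\left(j{\left(-5 \right)} - 4 \right)} \left(-22 + C\right) = \left(1 + \left(\sqrt{4 - 5} - 4\right)\right) \left(-22 + 38\right) = \left(1 - \left(4 - \sqrt{-1}\right)\right) 16 = \left(1 - \left(4 - i\right)\right) 16 = \left(-3 + i\right) 16 = -48 + 16 i$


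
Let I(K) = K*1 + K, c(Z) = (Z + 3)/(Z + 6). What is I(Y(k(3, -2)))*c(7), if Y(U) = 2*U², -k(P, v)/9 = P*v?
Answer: 116640/13 ≈ 8972.3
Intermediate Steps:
c(Z) = (3 + Z)/(6 + Z)
k(P, v) = -9*P*v
I(K) = 2*K (I(K) = K + K = 2*K)
I(Y(k(3, -2)))*c(7) = (2*(2*(-9*3*(-2))²))*((3 + 7)/(6 + 7)) = (2*(2*54²))*(10/13) = (2*(2*2916))*((1/13)*10) = (2*5832)*(10/13) = 11664*(10/13) = 116640/13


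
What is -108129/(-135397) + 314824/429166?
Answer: 754504369/492438889 ≈ 1.5322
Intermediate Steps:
-108129/(-135397) + 314824/429166 = -108129*(-1/135397) + 314824*(1/429166) = 108129/135397 + 2668/3637 = 754504369/492438889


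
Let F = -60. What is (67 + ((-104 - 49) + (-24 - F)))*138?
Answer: -6900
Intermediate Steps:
(67 + ((-104 - 49) + (-24 - F)))*138 = (67 + ((-104 - 49) + (-24 - 1*(-60))))*138 = (67 + (-153 + (-24 + 60)))*138 = (67 + (-153 + 36))*138 = (67 - 117)*138 = -50*138 = -6900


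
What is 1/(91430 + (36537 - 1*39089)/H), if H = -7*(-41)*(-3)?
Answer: 861/78723782 ≈ 1.0937e-5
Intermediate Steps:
H = -861 (H = 287*(-3) = -861)
1/(91430 + (36537 - 1*39089)/H) = 1/(91430 + (36537 - 1*39089)/(-861)) = 1/(91430 + (36537 - 39089)*(-1/861)) = 1/(91430 - 2552*(-1/861)) = 1/(91430 + 2552/861) = 1/(78723782/861) = 861/78723782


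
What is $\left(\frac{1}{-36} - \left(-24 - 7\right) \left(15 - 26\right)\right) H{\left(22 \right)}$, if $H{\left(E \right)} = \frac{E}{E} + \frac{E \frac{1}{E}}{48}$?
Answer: $- \frac{601573}{1728} \approx -348.13$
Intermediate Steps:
$H{\left(E \right)} = \frac{49}{48}$ ($H{\left(E \right)} = 1 + 1 \cdot \frac{1}{48} = 1 + \frac{1}{48} = \frac{49}{48}$)
$\left(\frac{1}{-36} - \left(-24 - 7\right) \left(15 - 26\right)\right) H{\left(22 \right)} = \left(\frac{1}{-36} - \left(-24 - 7\right) \left(15 - 26\right)\right) \frac{49}{48} = \left(- \frac{1}{36} - \left(-31\right) \left(-11\right)\right) \frac{49}{48} = \left(- \frac{1}{36} - 341\right) \frac{49}{48} = \left(- \frac{12277}{36}\right) \frac{49}{48} = - \frac{601573}{1728}$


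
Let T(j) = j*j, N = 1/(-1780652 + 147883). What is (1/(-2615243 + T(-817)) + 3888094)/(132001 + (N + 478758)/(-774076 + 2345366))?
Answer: 3238177891650165864693125/109936566996474872578649 ≈ 29.455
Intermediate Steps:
N = -1/1632769 (N = 1/(-1632769) = -1/1632769 ≈ -6.1246e-7)
T(j) = j**2
(1/(-2615243 + T(-817)) + 3888094)/(132001 + (N + 478758)/(-774076 + 2345366)) = (1/(-2615243 + (-817)**2) + 3888094)/(132001 + (-1/1632769 + 478758)/(-774076 + 2345366)) = (1/(-2615243 + 667489) + 3888094)/(132001 + (781701220901/1632769)/1571290) = (1/(-1947754) + 3888094)/(132001 + (781701220901/1632769)*(1/1571290)) = (-1/1947754 + 3888094)/(132001 + 781701220901/2565553602010) = 7573050640875/(1947754*(338656422720142911/2565553602010)) = (7573050640875/1947754)*(2565553602010/338656422720142911) = 3238177891650165864693125/109936566996474872578649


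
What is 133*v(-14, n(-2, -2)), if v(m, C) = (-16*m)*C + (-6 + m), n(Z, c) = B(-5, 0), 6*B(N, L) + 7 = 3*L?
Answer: -112252/3 ≈ -37417.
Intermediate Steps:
B(N, L) = -7/6 + L/2 (B(N, L) = -7/6 + (3*L)/6 = -7/6 + L/2)
n(Z, c) = -7/6 (n(Z, c) = -7/6 + (½)*0 = -7/6 + 0 = -7/6)
v(m, C) = -6 + m - 16*C*m (v(m, C) = -16*C*m + (-6 + m) = -6 + m - 16*C*m)
133*v(-14, n(-2, -2)) = 133*(-6 - 14 - 16*(-7/6)*(-14)) = 133*(-6 - 14 - 784/3) = 133*(-844/3) = -112252/3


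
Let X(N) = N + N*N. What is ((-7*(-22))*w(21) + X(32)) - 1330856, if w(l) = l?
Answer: -1326566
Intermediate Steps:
X(N) = N + N²
((-7*(-22))*w(21) + X(32)) - 1330856 = (-7*(-22)*21 + 32*(1 + 32)) - 1330856 = (154*21 + 32*33) - 1330856 = (3234 + 1056) - 1330856 = 4290 - 1330856 = -1326566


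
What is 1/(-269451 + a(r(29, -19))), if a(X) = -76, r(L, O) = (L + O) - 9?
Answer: -1/269527 ≈ -3.7102e-6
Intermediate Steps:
r(L, O) = -9 + L + O
1/(-269451 + a(r(29, -19))) = 1/(-269451 - 76) = 1/(-269527) = -1/269527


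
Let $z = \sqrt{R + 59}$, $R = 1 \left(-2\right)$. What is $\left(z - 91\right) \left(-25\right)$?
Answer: $2275 - 25 \sqrt{57} \approx 2086.3$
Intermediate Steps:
$R = -2$
$z = \sqrt{57}$ ($z = \sqrt{-2 + 59} = \sqrt{57} \approx 7.5498$)
$\left(z - 91\right) \left(-25\right) = \left(\sqrt{57} - 91\right) \left(-25\right) = \left(-91 + \sqrt{57}\right) \left(-25\right) = 2275 - 25 \sqrt{57}$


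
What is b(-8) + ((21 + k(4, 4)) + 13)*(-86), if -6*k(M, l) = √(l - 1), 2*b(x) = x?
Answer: -2928 + 43*√3/3 ≈ -2903.2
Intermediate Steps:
b(x) = x/2
k(M, l) = -√(-1 + l)/6 (k(M, l) = -√(l - 1)/6 = -√(-1 + l)/6)
b(-8) + ((21 + k(4, 4)) + 13)*(-86) = (½)*(-8) + ((21 - √(-1 + 4)/6) + 13)*(-86) = -4 + ((21 - √3/6) + 13)*(-86) = -4 + (34 - √3/6)*(-86) = -4 + (-2924 + 43*√3/3) = -2928 + 43*√3/3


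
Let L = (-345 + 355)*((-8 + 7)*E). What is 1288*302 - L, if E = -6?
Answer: 388916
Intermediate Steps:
L = 60 (L = (-345 + 355)*((-8 + 7)*(-6)) = 10*(-1*(-6)) = 10*6 = 60)
1288*302 - L = 1288*302 - 1*60 = 388976 - 60 = 388916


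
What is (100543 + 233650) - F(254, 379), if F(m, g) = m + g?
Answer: 333560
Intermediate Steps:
F(m, g) = g + m
(100543 + 233650) - F(254, 379) = (100543 + 233650) - (379 + 254) = 334193 - 1*633 = 334193 - 633 = 333560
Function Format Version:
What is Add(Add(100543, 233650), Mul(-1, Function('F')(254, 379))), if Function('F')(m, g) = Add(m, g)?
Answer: 333560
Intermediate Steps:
Function('F')(m, g) = Add(g, m)
Add(Add(100543, 233650), Mul(-1, Function('F')(254, 379))) = Add(Add(100543, 233650), Mul(-1, Add(379, 254))) = Add(334193, Mul(-1, 633)) = Add(334193, -633) = 333560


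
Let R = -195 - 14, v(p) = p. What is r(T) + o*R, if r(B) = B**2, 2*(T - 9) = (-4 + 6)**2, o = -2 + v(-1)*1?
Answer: 748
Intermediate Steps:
o = -3 (o = -2 - 1*1 = -2 - 1 = -3)
T = 11 (T = 9 + (-4 + 6)**2/2 = 9 + (1/2)*2**2 = 9 + (1/2)*4 = 9 + 2 = 11)
R = -209
r(T) + o*R = 11**2 - 3*(-209) = 121 + 627 = 748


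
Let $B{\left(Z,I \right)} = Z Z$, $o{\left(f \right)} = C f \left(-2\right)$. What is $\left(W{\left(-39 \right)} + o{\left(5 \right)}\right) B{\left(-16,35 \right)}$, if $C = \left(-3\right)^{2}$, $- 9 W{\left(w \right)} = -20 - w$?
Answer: $- \frac{212224}{9} \approx -23580.0$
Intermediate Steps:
$W{\left(w \right)} = \frac{20}{9} + \frac{w}{9}$ ($W{\left(w \right)} = - \frac{-20 - w}{9} = \frac{20}{9} + \frac{w}{9}$)
$C = 9$
$o{\left(f \right)} = - 18 f$ ($o{\left(f \right)} = 9 f \left(-2\right) = - 18 f$)
$B{\left(Z,I \right)} = Z^{2}$
$\left(W{\left(-39 \right)} + o{\left(5 \right)}\right) B{\left(-16,35 \right)} = \left(\left(\frac{20}{9} + \frac{1}{9} \left(-39\right)\right) - 90\right) \left(-16\right)^{2} = \left(\left(\frac{20}{9} - \frac{13}{3}\right) - 90\right) 256 = \left(- \frac{19}{9} - 90\right) 256 = \left(- \frac{829}{9}\right) 256 = - \frac{212224}{9}$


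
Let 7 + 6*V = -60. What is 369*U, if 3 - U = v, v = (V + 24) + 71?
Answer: -59655/2 ≈ -29828.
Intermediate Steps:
V = -67/6 (V = -7/6 + (⅙)*(-60) = -7/6 - 10 = -67/6 ≈ -11.167)
v = 503/6 (v = (-67/6 + 24) + 71 = 77/6 + 71 = 503/6 ≈ 83.833)
U = -485/6 (U = 3 - 1*503/6 = 3 - 503/6 = -485/6 ≈ -80.833)
369*U = 369*(-485/6) = -59655/2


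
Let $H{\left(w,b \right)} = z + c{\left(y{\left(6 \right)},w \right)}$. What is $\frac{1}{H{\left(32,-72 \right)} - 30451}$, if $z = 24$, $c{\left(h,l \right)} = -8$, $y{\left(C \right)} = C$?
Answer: $- \frac{1}{30435} \approx -3.2857 \cdot 10^{-5}$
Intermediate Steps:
$H{\left(w,b \right)} = 16$ ($H{\left(w,b \right)} = 24 - 8 = 16$)
$\frac{1}{H{\left(32,-72 \right)} - 30451} = \frac{1}{16 - 30451} = \frac{1}{-30435} = - \frac{1}{30435}$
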